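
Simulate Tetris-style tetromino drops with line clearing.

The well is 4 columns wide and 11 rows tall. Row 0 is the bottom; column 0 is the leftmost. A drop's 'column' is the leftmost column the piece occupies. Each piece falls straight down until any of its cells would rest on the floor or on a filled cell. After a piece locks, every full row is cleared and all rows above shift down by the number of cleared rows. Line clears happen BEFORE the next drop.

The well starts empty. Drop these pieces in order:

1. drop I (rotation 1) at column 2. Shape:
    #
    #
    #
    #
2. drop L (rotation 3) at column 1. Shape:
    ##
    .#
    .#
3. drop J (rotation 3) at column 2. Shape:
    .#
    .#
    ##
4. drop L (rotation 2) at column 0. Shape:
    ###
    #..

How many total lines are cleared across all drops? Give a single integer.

Answer: 1

Derivation:
Drop 1: I rot1 at col 2 lands with bottom-row=0; cleared 0 line(s) (total 0); column heights now [0 0 4 0], max=4
Drop 2: L rot3 at col 1 lands with bottom-row=4; cleared 0 line(s) (total 0); column heights now [0 7 7 0], max=7
Drop 3: J rot3 at col 2 lands with bottom-row=7; cleared 0 line(s) (total 0); column heights now [0 7 8 10], max=10
Drop 4: L rot2 at col 0 lands with bottom-row=7; cleared 1 line(s) (total 1); column heights now [8 7 8 9], max=9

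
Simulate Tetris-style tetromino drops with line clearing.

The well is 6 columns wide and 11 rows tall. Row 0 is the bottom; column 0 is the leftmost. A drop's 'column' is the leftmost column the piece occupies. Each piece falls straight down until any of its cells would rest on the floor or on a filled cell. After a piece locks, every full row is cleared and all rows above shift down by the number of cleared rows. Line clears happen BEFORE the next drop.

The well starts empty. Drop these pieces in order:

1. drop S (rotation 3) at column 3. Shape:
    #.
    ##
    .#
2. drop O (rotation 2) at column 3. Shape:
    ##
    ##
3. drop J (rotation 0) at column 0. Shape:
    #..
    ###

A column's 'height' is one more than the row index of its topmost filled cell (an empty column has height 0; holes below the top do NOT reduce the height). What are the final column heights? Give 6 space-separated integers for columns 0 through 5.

Answer: 2 1 1 5 5 0

Derivation:
Drop 1: S rot3 at col 3 lands with bottom-row=0; cleared 0 line(s) (total 0); column heights now [0 0 0 3 2 0], max=3
Drop 2: O rot2 at col 3 lands with bottom-row=3; cleared 0 line(s) (total 0); column heights now [0 0 0 5 5 0], max=5
Drop 3: J rot0 at col 0 lands with bottom-row=0; cleared 0 line(s) (total 0); column heights now [2 1 1 5 5 0], max=5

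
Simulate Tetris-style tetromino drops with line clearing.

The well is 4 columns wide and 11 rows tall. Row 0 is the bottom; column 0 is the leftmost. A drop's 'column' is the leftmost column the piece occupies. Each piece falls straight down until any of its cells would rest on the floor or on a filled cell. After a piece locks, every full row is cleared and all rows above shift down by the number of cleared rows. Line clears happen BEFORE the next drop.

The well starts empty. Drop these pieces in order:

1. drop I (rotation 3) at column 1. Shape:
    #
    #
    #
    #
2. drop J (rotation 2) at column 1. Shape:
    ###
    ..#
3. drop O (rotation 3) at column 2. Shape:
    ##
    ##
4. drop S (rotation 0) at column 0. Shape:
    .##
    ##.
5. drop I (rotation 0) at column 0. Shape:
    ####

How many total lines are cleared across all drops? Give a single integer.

Drop 1: I rot3 at col 1 lands with bottom-row=0; cleared 0 line(s) (total 0); column heights now [0 4 0 0], max=4
Drop 2: J rot2 at col 1 lands with bottom-row=3; cleared 0 line(s) (total 0); column heights now [0 5 5 5], max=5
Drop 3: O rot3 at col 2 lands with bottom-row=5; cleared 0 line(s) (total 0); column heights now [0 5 7 7], max=7
Drop 4: S rot0 at col 0 lands with bottom-row=6; cleared 1 line(s) (total 1); column heights now [0 7 7 6], max=7
Drop 5: I rot0 at col 0 lands with bottom-row=7; cleared 1 line(s) (total 2); column heights now [0 7 7 6], max=7

Answer: 2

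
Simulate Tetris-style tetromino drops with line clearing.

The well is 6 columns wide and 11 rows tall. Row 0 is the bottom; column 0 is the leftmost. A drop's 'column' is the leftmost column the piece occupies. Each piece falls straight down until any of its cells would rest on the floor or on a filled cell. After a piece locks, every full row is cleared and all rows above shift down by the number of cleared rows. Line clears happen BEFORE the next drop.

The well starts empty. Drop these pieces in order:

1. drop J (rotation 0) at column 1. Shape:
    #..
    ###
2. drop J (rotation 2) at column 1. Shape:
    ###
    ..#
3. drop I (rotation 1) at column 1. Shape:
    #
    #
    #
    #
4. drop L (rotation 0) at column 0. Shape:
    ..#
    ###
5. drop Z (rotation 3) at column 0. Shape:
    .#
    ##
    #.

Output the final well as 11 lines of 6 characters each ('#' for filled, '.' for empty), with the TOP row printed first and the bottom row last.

Drop 1: J rot0 at col 1 lands with bottom-row=0; cleared 0 line(s) (total 0); column heights now [0 2 1 1 0 0], max=2
Drop 2: J rot2 at col 1 lands with bottom-row=1; cleared 0 line(s) (total 0); column heights now [0 3 3 3 0 0], max=3
Drop 3: I rot1 at col 1 lands with bottom-row=3; cleared 0 line(s) (total 0); column heights now [0 7 3 3 0 0], max=7
Drop 4: L rot0 at col 0 lands with bottom-row=7; cleared 0 line(s) (total 0); column heights now [8 8 9 3 0 0], max=9
Drop 5: Z rot3 at col 0 lands with bottom-row=8; cleared 0 line(s) (total 0); column heights now [10 11 9 3 0 0], max=11

Answer: .#....
##....
#.#...
###...
.#....
.#....
.#....
.#....
.###..
.#.#..
.###..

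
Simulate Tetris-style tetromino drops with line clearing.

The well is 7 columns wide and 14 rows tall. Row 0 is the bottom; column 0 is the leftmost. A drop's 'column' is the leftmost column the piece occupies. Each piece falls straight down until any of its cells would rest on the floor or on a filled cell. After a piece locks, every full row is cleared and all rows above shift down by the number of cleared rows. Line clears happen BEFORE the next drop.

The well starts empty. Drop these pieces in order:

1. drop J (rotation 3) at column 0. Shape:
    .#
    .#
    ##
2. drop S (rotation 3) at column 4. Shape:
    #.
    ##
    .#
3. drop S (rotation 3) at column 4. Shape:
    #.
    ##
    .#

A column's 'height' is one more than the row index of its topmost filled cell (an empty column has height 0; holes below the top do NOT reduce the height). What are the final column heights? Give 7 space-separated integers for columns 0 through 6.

Drop 1: J rot3 at col 0 lands with bottom-row=0; cleared 0 line(s) (total 0); column heights now [1 3 0 0 0 0 0], max=3
Drop 2: S rot3 at col 4 lands with bottom-row=0; cleared 0 line(s) (total 0); column heights now [1 3 0 0 3 2 0], max=3
Drop 3: S rot3 at col 4 lands with bottom-row=2; cleared 0 line(s) (total 0); column heights now [1 3 0 0 5 4 0], max=5

Answer: 1 3 0 0 5 4 0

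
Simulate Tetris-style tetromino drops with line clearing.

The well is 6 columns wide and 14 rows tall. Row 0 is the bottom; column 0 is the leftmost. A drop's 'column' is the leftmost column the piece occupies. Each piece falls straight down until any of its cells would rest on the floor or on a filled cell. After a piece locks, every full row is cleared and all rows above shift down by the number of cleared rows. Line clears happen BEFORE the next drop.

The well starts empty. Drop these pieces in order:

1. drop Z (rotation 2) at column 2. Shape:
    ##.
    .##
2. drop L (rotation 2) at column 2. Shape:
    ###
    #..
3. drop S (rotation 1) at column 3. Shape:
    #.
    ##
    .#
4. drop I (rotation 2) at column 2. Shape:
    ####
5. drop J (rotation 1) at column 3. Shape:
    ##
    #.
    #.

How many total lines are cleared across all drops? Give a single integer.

Drop 1: Z rot2 at col 2 lands with bottom-row=0; cleared 0 line(s) (total 0); column heights now [0 0 2 2 1 0], max=2
Drop 2: L rot2 at col 2 lands with bottom-row=2; cleared 0 line(s) (total 0); column heights now [0 0 4 4 4 0], max=4
Drop 3: S rot1 at col 3 lands with bottom-row=4; cleared 0 line(s) (total 0); column heights now [0 0 4 7 6 0], max=7
Drop 4: I rot2 at col 2 lands with bottom-row=7; cleared 0 line(s) (total 0); column heights now [0 0 8 8 8 8], max=8
Drop 5: J rot1 at col 3 lands with bottom-row=8; cleared 0 line(s) (total 0); column heights now [0 0 8 11 11 8], max=11

Answer: 0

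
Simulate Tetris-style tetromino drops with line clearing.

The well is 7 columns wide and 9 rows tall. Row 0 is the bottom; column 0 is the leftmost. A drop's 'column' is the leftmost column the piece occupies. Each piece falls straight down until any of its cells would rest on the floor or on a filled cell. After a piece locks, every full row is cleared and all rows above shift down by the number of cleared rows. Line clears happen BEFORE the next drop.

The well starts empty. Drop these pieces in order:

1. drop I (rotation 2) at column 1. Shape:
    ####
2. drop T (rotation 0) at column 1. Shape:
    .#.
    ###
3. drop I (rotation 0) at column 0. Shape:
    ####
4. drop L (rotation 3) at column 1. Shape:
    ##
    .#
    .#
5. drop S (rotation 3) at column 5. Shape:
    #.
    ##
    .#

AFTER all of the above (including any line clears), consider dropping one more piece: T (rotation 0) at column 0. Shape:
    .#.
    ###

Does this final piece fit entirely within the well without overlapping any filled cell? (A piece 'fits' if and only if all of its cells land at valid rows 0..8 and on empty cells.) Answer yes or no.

Drop 1: I rot2 at col 1 lands with bottom-row=0; cleared 0 line(s) (total 0); column heights now [0 1 1 1 1 0 0], max=1
Drop 2: T rot0 at col 1 lands with bottom-row=1; cleared 0 line(s) (total 0); column heights now [0 2 3 2 1 0 0], max=3
Drop 3: I rot0 at col 0 lands with bottom-row=3; cleared 0 line(s) (total 0); column heights now [4 4 4 4 1 0 0], max=4
Drop 4: L rot3 at col 1 lands with bottom-row=4; cleared 0 line(s) (total 0); column heights now [4 7 7 4 1 0 0], max=7
Drop 5: S rot3 at col 5 lands with bottom-row=0; cleared 0 line(s) (total 0); column heights now [4 7 7 4 1 3 2], max=7
Test piece T rot0 at col 0 (width 3): heights before test = [4 7 7 4 1 3 2]; fits = True

Answer: yes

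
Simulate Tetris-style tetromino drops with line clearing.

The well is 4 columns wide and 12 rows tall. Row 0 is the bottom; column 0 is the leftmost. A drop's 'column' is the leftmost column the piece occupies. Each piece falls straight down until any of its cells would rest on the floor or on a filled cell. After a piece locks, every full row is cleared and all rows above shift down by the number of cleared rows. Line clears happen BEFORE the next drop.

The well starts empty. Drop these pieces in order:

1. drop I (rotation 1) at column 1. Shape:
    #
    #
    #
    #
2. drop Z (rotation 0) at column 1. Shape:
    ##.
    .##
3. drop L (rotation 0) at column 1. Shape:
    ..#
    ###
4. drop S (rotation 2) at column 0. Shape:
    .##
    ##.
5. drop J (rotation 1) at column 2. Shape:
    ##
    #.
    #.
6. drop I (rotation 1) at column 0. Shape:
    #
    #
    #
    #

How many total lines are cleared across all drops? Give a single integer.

Answer: 0

Derivation:
Drop 1: I rot1 at col 1 lands with bottom-row=0; cleared 0 line(s) (total 0); column heights now [0 4 0 0], max=4
Drop 2: Z rot0 at col 1 lands with bottom-row=3; cleared 0 line(s) (total 0); column heights now [0 5 5 4], max=5
Drop 3: L rot0 at col 1 lands with bottom-row=5; cleared 0 line(s) (total 0); column heights now [0 6 6 7], max=7
Drop 4: S rot2 at col 0 lands with bottom-row=6; cleared 0 line(s) (total 0); column heights now [7 8 8 7], max=8
Drop 5: J rot1 at col 2 lands with bottom-row=8; cleared 0 line(s) (total 0); column heights now [7 8 11 11], max=11
Drop 6: I rot1 at col 0 lands with bottom-row=7; cleared 0 line(s) (total 0); column heights now [11 8 11 11], max=11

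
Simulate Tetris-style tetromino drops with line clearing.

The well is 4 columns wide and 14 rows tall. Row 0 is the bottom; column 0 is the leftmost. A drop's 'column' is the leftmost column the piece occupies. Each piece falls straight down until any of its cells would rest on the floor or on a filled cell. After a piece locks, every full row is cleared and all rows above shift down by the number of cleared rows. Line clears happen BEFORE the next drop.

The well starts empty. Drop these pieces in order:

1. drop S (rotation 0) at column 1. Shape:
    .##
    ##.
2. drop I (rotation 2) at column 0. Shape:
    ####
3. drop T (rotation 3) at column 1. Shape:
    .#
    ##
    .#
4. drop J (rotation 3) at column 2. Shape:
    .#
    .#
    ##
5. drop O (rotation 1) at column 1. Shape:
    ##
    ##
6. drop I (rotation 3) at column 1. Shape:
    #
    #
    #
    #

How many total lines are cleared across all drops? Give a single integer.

Drop 1: S rot0 at col 1 lands with bottom-row=0; cleared 0 line(s) (total 0); column heights now [0 1 2 2], max=2
Drop 2: I rot2 at col 0 lands with bottom-row=2; cleared 1 line(s) (total 1); column heights now [0 1 2 2], max=2
Drop 3: T rot3 at col 1 lands with bottom-row=2; cleared 0 line(s) (total 1); column heights now [0 4 5 2], max=5
Drop 4: J rot3 at col 2 lands with bottom-row=5; cleared 0 line(s) (total 1); column heights now [0 4 6 8], max=8
Drop 5: O rot1 at col 1 lands with bottom-row=6; cleared 0 line(s) (total 1); column heights now [0 8 8 8], max=8
Drop 6: I rot3 at col 1 lands with bottom-row=8; cleared 0 line(s) (total 1); column heights now [0 12 8 8], max=12

Answer: 1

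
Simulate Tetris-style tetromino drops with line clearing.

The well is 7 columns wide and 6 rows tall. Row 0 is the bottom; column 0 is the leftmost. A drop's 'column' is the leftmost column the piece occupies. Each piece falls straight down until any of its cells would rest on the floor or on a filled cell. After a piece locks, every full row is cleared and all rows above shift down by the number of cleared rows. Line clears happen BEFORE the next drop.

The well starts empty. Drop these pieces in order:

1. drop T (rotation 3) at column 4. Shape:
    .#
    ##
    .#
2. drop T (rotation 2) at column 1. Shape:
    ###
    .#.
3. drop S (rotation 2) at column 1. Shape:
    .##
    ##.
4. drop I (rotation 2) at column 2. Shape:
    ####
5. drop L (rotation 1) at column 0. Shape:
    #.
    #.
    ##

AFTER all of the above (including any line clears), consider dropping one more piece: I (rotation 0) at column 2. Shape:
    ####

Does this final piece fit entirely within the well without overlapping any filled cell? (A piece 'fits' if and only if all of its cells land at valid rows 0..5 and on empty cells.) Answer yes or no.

Drop 1: T rot3 at col 4 lands with bottom-row=0; cleared 0 line(s) (total 0); column heights now [0 0 0 0 2 3 0], max=3
Drop 2: T rot2 at col 1 lands with bottom-row=0; cleared 0 line(s) (total 0); column heights now [0 2 2 2 2 3 0], max=3
Drop 3: S rot2 at col 1 lands with bottom-row=2; cleared 0 line(s) (total 0); column heights now [0 3 4 4 2 3 0], max=4
Drop 4: I rot2 at col 2 lands with bottom-row=4; cleared 0 line(s) (total 0); column heights now [0 3 5 5 5 5 0], max=5
Drop 5: L rot1 at col 0 lands with bottom-row=3; cleared 0 line(s) (total 0); column heights now [6 4 5 5 5 5 0], max=6
Test piece I rot0 at col 2 (width 4): heights before test = [6 4 5 5 5 5 0]; fits = True

Answer: yes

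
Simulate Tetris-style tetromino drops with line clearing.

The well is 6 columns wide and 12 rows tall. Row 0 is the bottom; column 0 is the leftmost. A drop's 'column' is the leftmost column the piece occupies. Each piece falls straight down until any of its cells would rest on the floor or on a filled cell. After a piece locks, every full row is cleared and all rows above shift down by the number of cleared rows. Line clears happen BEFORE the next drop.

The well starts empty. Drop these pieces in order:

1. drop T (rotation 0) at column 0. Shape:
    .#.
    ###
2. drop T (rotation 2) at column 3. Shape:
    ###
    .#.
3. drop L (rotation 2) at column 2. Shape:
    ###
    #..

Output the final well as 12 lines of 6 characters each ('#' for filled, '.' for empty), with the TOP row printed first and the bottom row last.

Answer: ......
......
......
......
......
......
......
......
......
..###.
.#####
###.#.

Derivation:
Drop 1: T rot0 at col 0 lands with bottom-row=0; cleared 0 line(s) (total 0); column heights now [1 2 1 0 0 0], max=2
Drop 2: T rot2 at col 3 lands with bottom-row=0; cleared 0 line(s) (total 0); column heights now [1 2 1 2 2 2], max=2
Drop 3: L rot2 at col 2 lands with bottom-row=1; cleared 0 line(s) (total 0); column heights now [1 2 3 3 3 2], max=3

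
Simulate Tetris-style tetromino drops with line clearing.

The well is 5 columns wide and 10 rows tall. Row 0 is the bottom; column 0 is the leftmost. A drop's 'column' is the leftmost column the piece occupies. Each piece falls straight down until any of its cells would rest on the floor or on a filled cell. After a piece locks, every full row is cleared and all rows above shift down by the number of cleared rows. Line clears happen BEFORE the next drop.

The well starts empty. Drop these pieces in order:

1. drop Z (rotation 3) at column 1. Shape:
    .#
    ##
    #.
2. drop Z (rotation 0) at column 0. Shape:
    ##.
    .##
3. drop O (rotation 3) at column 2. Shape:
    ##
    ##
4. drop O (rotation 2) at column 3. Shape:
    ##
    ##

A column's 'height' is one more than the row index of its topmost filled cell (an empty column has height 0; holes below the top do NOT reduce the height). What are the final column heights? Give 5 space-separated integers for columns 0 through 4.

Answer: 5 5 6 8 8

Derivation:
Drop 1: Z rot3 at col 1 lands with bottom-row=0; cleared 0 line(s) (total 0); column heights now [0 2 3 0 0], max=3
Drop 2: Z rot0 at col 0 lands with bottom-row=3; cleared 0 line(s) (total 0); column heights now [5 5 4 0 0], max=5
Drop 3: O rot3 at col 2 lands with bottom-row=4; cleared 0 line(s) (total 0); column heights now [5 5 6 6 0], max=6
Drop 4: O rot2 at col 3 lands with bottom-row=6; cleared 0 line(s) (total 0); column heights now [5 5 6 8 8], max=8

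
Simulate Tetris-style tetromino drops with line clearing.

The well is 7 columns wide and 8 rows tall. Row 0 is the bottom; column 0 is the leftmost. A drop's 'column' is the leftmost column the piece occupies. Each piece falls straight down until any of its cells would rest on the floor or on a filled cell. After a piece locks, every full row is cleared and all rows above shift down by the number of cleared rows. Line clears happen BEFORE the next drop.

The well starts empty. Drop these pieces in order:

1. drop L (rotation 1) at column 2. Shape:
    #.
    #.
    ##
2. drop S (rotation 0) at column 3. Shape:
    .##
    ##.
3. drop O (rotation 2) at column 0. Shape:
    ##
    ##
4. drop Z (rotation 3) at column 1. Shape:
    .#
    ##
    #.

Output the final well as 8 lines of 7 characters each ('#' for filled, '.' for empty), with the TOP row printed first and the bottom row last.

Drop 1: L rot1 at col 2 lands with bottom-row=0; cleared 0 line(s) (total 0); column heights now [0 0 3 1 0 0 0], max=3
Drop 2: S rot0 at col 3 lands with bottom-row=1; cleared 0 line(s) (total 0); column heights now [0 0 3 2 3 3 0], max=3
Drop 3: O rot2 at col 0 lands with bottom-row=0; cleared 0 line(s) (total 0); column heights now [2 2 3 2 3 3 0], max=3
Drop 4: Z rot3 at col 1 lands with bottom-row=2; cleared 0 line(s) (total 0); column heights now [2 4 5 2 3 3 0], max=5

Answer: .......
.......
.......
..#....
.##....
.##.##.
#####..
####...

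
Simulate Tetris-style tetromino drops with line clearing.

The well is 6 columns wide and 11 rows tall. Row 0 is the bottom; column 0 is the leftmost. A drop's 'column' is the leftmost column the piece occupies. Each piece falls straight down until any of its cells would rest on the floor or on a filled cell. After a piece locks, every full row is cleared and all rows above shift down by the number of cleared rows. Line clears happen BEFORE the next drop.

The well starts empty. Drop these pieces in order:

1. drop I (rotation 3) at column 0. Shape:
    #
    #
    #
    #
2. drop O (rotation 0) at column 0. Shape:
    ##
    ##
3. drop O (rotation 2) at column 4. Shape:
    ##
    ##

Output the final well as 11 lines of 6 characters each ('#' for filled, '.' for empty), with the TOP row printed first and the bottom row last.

Drop 1: I rot3 at col 0 lands with bottom-row=0; cleared 0 line(s) (total 0); column heights now [4 0 0 0 0 0], max=4
Drop 2: O rot0 at col 0 lands with bottom-row=4; cleared 0 line(s) (total 0); column heights now [6 6 0 0 0 0], max=6
Drop 3: O rot2 at col 4 lands with bottom-row=0; cleared 0 line(s) (total 0); column heights now [6 6 0 0 2 2], max=6

Answer: ......
......
......
......
......
##....
##....
#.....
#.....
#...##
#...##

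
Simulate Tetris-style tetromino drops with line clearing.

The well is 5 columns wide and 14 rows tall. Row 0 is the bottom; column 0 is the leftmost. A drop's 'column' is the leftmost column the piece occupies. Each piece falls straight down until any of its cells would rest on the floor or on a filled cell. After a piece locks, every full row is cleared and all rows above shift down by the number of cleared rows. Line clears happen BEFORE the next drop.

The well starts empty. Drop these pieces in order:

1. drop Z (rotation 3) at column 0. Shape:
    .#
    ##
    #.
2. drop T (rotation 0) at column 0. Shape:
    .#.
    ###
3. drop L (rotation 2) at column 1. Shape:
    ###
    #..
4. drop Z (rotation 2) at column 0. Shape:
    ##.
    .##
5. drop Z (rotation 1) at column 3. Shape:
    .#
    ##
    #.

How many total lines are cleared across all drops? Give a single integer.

Drop 1: Z rot3 at col 0 lands with bottom-row=0; cleared 0 line(s) (total 0); column heights now [2 3 0 0 0], max=3
Drop 2: T rot0 at col 0 lands with bottom-row=3; cleared 0 line(s) (total 0); column heights now [4 5 4 0 0], max=5
Drop 3: L rot2 at col 1 lands with bottom-row=5; cleared 0 line(s) (total 0); column heights now [4 7 7 7 0], max=7
Drop 4: Z rot2 at col 0 lands with bottom-row=7; cleared 0 line(s) (total 0); column heights now [9 9 8 7 0], max=9
Drop 5: Z rot1 at col 3 lands with bottom-row=7; cleared 0 line(s) (total 0); column heights now [9 9 8 9 10], max=10

Answer: 0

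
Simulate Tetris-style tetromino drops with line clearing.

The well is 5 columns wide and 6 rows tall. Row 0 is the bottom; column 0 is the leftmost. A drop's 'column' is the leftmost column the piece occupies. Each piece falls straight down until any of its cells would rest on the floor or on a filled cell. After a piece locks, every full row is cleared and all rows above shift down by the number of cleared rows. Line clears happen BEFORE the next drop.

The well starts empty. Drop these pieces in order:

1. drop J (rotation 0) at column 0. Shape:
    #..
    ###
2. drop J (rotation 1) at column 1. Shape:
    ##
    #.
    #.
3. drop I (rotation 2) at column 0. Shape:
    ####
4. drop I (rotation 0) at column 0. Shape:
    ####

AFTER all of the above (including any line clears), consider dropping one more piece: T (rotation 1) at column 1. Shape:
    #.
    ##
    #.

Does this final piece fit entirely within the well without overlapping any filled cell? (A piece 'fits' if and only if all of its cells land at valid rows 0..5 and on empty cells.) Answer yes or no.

Drop 1: J rot0 at col 0 lands with bottom-row=0; cleared 0 line(s) (total 0); column heights now [2 1 1 0 0], max=2
Drop 2: J rot1 at col 1 lands with bottom-row=1; cleared 0 line(s) (total 0); column heights now [2 4 4 0 0], max=4
Drop 3: I rot2 at col 0 lands with bottom-row=4; cleared 0 line(s) (total 0); column heights now [5 5 5 5 0], max=5
Drop 4: I rot0 at col 0 lands with bottom-row=5; cleared 0 line(s) (total 0); column heights now [6 6 6 6 0], max=6
Test piece T rot1 at col 1 (width 2): heights before test = [6 6 6 6 0]; fits = False

Answer: no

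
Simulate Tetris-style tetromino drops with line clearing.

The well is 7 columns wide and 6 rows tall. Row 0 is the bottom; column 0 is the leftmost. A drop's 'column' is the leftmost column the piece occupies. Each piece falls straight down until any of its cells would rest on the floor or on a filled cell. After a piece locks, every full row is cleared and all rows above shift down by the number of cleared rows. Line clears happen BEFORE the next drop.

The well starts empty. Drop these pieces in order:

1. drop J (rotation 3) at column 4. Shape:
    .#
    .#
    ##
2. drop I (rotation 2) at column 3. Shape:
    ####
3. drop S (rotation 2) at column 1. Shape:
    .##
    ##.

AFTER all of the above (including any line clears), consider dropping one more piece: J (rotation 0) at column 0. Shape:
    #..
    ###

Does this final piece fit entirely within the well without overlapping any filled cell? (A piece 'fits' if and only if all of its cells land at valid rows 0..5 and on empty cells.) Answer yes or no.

Drop 1: J rot3 at col 4 lands with bottom-row=0; cleared 0 line(s) (total 0); column heights now [0 0 0 0 1 3 0], max=3
Drop 2: I rot2 at col 3 lands with bottom-row=3; cleared 0 line(s) (total 0); column heights now [0 0 0 4 4 4 4], max=4
Drop 3: S rot2 at col 1 lands with bottom-row=3; cleared 0 line(s) (total 0); column heights now [0 4 5 5 4 4 4], max=5
Test piece J rot0 at col 0 (width 3): heights before test = [0 4 5 5 4 4 4]; fits = False

Answer: no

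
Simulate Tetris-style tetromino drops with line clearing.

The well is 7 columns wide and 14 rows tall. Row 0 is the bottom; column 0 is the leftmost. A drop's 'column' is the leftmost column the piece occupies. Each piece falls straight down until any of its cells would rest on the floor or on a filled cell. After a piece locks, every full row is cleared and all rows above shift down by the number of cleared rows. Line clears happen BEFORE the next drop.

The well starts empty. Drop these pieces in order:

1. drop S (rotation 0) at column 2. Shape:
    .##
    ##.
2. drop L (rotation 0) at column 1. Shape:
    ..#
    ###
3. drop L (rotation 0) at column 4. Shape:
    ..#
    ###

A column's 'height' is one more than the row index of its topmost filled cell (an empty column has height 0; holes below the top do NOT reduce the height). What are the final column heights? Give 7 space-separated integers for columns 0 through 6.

Drop 1: S rot0 at col 2 lands with bottom-row=0; cleared 0 line(s) (total 0); column heights now [0 0 1 2 2 0 0], max=2
Drop 2: L rot0 at col 1 lands with bottom-row=2; cleared 0 line(s) (total 0); column heights now [0 3 3 4 2 0 0], max=4
Drop 3: L rot0 at col 4 lands with bottom-row=2; cleared 0 line(s) (total 0); column heights now [0 3 3 4 3 3 4], max=4

Answer: 0 3 3 4 3 3 4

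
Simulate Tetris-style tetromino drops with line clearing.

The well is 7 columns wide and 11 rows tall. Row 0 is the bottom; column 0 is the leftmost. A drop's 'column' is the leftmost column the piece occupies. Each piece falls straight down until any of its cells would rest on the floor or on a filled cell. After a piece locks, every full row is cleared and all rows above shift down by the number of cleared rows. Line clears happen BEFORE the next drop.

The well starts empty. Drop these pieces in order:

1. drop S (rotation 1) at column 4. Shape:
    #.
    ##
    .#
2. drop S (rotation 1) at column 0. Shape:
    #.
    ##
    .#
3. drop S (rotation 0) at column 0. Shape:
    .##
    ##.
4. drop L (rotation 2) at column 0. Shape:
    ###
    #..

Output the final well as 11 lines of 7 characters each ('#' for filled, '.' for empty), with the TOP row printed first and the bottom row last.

Answer: .......
.......
.......
.......
.......
###....
###....
##.....
#...#..
##..##.
.#...#.

Derivation:
Drop 1: S rot1 at col 4 lands with bottom-row=0; cleared 0 line(s) (total 0); column heights now [0 0 0 0 3 2 0], max=3
Drop 2: S rot1 at col 0 lands with bottom-row=0; cleared 0 line(s) (total 0); column heights now [3 2 0 0 3 2 0], max=3
Drop 3: S rot0 at col 0 lands with bottom-row=3; cleared 0 line(s) (total 0); column heights now [4 5 5 0 3 2 0], max=5
Drop 4: L rot2 at col 0 lands with bottom-row=4; cleared 0 line(s) (total 0); column heights now [6 6 6 0 3 2 0], max=6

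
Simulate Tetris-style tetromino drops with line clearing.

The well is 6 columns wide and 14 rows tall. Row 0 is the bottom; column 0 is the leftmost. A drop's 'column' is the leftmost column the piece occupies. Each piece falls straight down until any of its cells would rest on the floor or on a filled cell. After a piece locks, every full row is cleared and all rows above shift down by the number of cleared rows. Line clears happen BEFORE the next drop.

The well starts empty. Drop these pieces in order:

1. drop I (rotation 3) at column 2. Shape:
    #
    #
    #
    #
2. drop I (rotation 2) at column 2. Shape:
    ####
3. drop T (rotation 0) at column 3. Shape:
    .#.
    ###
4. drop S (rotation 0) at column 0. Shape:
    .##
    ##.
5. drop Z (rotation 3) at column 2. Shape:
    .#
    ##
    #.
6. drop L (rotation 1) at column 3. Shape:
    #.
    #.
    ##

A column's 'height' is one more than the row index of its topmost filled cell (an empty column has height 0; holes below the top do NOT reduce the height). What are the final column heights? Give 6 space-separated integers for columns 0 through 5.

Drop 1: I rot3 at col 2 lands with bottom-row=0; cleared 0 line(s) (total 0); column heights now [0 0 4 0 0 0], max=4
Drop 2: I rot2 at col 2 lands with bottom-row=4; cleared 0 line(s) (total 0); column heights now [0 0 5 5 5 5], max=5
Drop 3: T rot0 at col 3 lands with bottom-row=5; cleared 0 line(s) (total 0); column heights now [0 0 5 6 7 6], max=7
Drop 4: S rot0 at col 0 lands with bottom-row=4; cleared 1 line(s) (total 1); column heights now [0 5 5 5 6 5], max=6
Drop 5: Z rot3 at col 2 lands with bottom-row=5; cleared 0 line(s) (total 1); column heights now [0 5 7 8 6 5], max=8
Drop 6: L rot1 at col 3 lands with bottom-row=8; cleared 0 line(s) (total 1); column heights now [0 5 7 11 9 5], max=11

Answer: 0 5 7 11 9 5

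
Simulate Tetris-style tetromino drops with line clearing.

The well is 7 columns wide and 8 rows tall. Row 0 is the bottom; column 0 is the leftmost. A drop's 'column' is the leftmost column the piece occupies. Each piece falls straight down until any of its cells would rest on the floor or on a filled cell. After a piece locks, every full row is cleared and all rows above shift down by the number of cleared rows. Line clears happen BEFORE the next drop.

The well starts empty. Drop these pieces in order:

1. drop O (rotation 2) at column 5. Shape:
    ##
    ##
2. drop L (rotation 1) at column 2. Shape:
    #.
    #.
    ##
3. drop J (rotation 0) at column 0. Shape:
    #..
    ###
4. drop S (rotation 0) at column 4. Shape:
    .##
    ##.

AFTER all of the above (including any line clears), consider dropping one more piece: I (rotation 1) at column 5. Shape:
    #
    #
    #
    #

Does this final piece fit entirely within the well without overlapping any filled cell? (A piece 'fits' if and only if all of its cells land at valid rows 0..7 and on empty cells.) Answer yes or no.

Answer: yes

Derivation:
Drop 1: O rot2 at col 5 lands with bottom-row=0; cleared 0 line(s) (total 0); column heights now [0 0 0 0 0 2 2], max=2
Drop 2: L rot1 at col 2 lands with bottom-row=0; cleared 0 line(s) (total 0); column heights now [0 0 3 1 0 2 2], max=3
Drop 3: J rot0 at col 0 lands with bottom-row=3; cleared 0 line(s) (total 0); column heights now [5 4 4 1 0 2 2], max=5
Drop 4: S rot0 at col 4 lands with bottom-row=2; cleared 0 line(s) (total 0); column heights now [5 4 4 1 3 4 4], max=5
Test piece I rot1 at col 5 (width 1): heights before test = [5 4 4 1 3 4 4]; fits = True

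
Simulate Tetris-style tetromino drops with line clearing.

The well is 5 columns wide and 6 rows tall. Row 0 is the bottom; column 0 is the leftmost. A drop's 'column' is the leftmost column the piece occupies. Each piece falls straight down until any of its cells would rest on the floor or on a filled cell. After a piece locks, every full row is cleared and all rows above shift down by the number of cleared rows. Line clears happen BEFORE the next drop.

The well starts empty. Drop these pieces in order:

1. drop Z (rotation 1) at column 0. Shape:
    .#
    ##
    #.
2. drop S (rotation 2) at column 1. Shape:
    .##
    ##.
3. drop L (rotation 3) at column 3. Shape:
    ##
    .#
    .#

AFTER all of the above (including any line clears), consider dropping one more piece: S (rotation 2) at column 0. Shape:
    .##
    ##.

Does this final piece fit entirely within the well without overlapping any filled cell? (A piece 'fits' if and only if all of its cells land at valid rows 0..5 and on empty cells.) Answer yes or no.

Drop 1: Z rot1 at col 0 lands with bottom-row=0; cleared 0 line(s) (total 0); column heights now [2 3 0 0 0], max=3
Drop 2: S rot2 at col 1 lands with bottom-row=3; cleared 0 line(s) (total 0); column heights now [2 4 5 5 0], max=5
Drop 3: L rot3 at col 3 lands with bottom-row=3; cleared 0 line(s) (total 0); column heights now [2 4 5 6 6], max=6
Test piece S rot2 at col 0 (width 3): heights before test = [2 4 5 6 6]; fits = True

Answer: yes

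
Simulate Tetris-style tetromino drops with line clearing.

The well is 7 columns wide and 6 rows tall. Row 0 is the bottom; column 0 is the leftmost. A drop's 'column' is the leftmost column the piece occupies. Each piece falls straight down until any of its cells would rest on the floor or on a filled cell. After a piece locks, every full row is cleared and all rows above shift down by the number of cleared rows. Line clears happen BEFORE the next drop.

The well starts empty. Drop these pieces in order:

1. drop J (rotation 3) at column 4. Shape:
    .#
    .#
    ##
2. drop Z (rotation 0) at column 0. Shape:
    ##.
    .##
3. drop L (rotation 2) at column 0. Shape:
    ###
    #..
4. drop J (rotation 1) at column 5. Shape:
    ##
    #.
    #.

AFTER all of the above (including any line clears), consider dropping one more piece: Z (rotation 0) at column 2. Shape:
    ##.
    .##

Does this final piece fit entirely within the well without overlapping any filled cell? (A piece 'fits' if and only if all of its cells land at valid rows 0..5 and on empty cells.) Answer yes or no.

Drop 1: J rot3 at col 4 lands with bottom-row=0; cleared 0 line(s) (total 0); column heights now [0 0 0 0 1 3 0], max=3
Drop 2: Z rot0 at col 0 lands with bottom-row=0; cleared 0 line(s) (total 0); column heights now [2 2 1 0 1 3 0], max=3
Drop 3: L rot2 at col 0 lands with bottom-row=2; cleared 0 line(s) (total 0); column heights now [4 4 4 0 1 3 0], max=4
Drop 4: J rot1 at col 5 lands with bottom-row=3; cleared 0 line(s) (total 0); column heights now [4 4 4 0 1 6 6], max=6
Test piece Z rot0 at col 2 (width 3): heights before test = [4 4 4 0 1 6 6]; fits = True

Answer: yes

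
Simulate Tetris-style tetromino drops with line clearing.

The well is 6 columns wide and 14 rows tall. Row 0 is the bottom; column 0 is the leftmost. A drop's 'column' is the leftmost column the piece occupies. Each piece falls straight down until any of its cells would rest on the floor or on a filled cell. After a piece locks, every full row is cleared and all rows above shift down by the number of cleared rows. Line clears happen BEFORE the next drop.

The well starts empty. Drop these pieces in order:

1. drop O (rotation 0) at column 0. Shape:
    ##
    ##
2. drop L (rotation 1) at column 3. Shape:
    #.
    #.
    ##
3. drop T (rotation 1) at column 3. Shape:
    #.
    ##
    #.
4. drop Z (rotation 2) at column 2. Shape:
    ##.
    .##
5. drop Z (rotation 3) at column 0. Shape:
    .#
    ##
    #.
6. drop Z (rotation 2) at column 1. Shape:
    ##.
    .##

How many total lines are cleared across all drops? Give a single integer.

Drop 1: O rot0 at col 0 lands with bottom-row=0; cleared 0 line(s) (total 0); column heights now [2 2 0 0 0 0], max=2
Drop 2: L rot1 at col 3 lands with bottom-row=0; cleared 0 line(s) (total 0); column heights now [2 2 0 3 1 0], max=3
Drop 3: T rot1 at col 3 lands with bottom-row=3; cleared 0 line(s) (total 0); column heights now [2 2 0 6 5 0], max=6
Drop 4: Z rot2 at col 2 lands with bottom-row=6; cleared 0 line(s) (total 0); column heights now [2 2 8 8 7 0], max=8
Drop 5: Z rot3 at col 0 lands with bottom-row=2; cleared 0 line(s) (total 0); column heights now [4 5 8 8 7 0], max=8
Drop 6: Z rot2 at col 1 lands with bottom-row=8; cleared 0 line(s) (total 0); column heights now [4 10 10 9 7 0], max=10

Answer: 0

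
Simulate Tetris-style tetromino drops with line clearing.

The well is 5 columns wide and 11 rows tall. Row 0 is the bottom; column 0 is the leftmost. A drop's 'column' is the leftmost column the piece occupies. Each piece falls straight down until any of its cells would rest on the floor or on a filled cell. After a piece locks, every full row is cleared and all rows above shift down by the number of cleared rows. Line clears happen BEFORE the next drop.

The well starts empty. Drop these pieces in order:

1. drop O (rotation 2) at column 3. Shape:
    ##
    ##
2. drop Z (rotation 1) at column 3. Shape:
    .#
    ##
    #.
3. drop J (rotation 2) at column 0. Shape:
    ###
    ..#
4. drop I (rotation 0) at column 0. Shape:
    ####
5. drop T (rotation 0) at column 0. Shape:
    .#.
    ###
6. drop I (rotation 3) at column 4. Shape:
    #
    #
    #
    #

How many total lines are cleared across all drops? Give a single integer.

Answer: 2

Derivation:
Drop 1: O rot2 at col 3 lands with bottom-row=0; cleared 0 line(s) (total 0); column heights now [0 0 0 2 2], max=2
Drop 2: Z rot1 at col 3 lands with bottom-row=2; cleared 0 line(s) (total 0); column heights now [0 0 0 4 5], max=5
Drop 3: J rot2 at col 0 lands with bottom-row=0; cleared 1 line(s) (total 1); column heights now [0 0 1 3 4], max=4
Drop 4: I rot0 at col 0 lands with bottom-row=3; cleared 1 line(s) (total 2); column heights now [0 0 1 3 3], max=3
Drop 5: T rot0 at col 0 lands with bottom-row=1; cleared 0 line(s) (total 2); column heights now [2 3 2 3 3], max=3
Drop 6: I rot3 at col 4 lands with bottom-row=3; cleared 0 line(s) (total 2); column heights now [2 3 2 3 7], max=7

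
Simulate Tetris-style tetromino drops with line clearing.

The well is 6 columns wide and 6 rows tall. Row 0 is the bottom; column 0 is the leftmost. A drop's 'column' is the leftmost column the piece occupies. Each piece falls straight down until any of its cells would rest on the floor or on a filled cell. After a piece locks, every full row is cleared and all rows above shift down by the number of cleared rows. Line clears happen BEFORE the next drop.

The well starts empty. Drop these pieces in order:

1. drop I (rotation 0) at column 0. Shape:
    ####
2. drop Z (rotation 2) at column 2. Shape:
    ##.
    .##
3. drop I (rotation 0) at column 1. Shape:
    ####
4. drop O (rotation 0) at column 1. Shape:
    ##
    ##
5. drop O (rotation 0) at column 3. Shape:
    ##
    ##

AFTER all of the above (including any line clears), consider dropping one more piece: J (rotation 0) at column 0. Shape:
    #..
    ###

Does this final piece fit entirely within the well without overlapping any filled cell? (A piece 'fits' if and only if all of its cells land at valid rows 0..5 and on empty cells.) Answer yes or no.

Answer: no

Derivation:
Drop 1: I rot0 at col 0 lands with bottom-row=0; cleared 0 line(s) (total 0); column heights now [1 1 1 1 0 0], max=1
Drop 2: Z rot2 at col 2 lands with bottom-row=1; cleared 0 line(s) (total 0); column heights now [1 1 3 3 2 0], max=3
Drop 3: I rot0 at col 1 lands with bottom-row=3; cleared 0 line(s) (total 0); column heights now [1 4 4 4 4 0], max=4
Drop 4: O rot0 at col 1 lands with bottom-row=4; cleared 0 line(s) (total 0); column heights now [1 6 6 4 4 0], max=6
Drop 5: O rot0 at col 3 lands with bottom-row=4; cleared 0 line(s) (total 0); column heights now [1 6 6 6 6 0], max=6
Test piece J rot0 at col 0 (width 3): heights before test = [1 6 6 6 6 0]; fits = False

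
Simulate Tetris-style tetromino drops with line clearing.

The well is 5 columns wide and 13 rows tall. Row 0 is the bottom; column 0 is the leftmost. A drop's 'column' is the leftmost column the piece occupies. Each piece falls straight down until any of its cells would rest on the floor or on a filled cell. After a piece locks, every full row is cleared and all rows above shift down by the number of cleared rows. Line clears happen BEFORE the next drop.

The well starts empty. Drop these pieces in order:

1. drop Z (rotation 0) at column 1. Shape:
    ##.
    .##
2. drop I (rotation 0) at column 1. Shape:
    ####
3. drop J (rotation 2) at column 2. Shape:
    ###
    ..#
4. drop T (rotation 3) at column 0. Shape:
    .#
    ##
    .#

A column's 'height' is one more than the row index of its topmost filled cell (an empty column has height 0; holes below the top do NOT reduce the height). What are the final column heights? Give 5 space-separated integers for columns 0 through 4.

Drop 1: Z rot0 at col 1 lands with bottom-row=0; cleared 0 line(s) (total 0); column heights now [0 2 2 1 0], max=2
Drop 2: I rot0 at col 1 lands with bottom-row=2; cleared 0 line(s) (total 0); column heights now [0 3 3 3 3], max=3
Drop 3: J rot2 at col 2 lands with bottom-row=3; cleared 0 line(s) (total 0); column heights now [0 3 5 5 5], max=5
Drop 4: T rot3 at col 0 lands with bottom-row=3; cleared 1 line(s) (total 1); column heights now [0 5 3 3 4], max=5

Answer: 0 5 3 3 4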